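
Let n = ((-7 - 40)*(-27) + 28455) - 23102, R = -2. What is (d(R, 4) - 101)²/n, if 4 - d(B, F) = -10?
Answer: 7569/6622 ≈ 1.1430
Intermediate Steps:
d(B, F) = 14 (d(B, F) = 4 - 1*(-10) = 4 + 10 = 14)
n = 6622 (n = (-47*(-27) + 28455) - 23102 = (1269 + 28455) - 23102 = 29724 - 23102 = 6622)
(d(R, 4) - 101)²/n = (14 - 101)²/6622 = (-87)²*(1/6622) = 7569*(1/6622) = 7569/6622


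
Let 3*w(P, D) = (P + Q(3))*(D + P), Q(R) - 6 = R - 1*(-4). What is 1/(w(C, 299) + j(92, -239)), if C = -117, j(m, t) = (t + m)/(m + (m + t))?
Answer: -165/1040599 ≈ -0.00015856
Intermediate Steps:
j(m, t) = (m + t)/(t + 2*m)
Q(R) = 10 + R (Q(R) = 6 + (R - 1*(-4)) = 6 + (R + 4) = 6 + (4 + R) = 10 + R)
w(P, D) = (13 + P)*(D + P)/3 (w(P, D) = ((P + (10 + 3))*(D + P))/3 = ((P + 13)*(D + P))/3 = ((13 + P)*(D + P))/3 = (13 + P)*(D + P)/3)
1/(w(C, 299) + j(92, -239)) = 1/(((⅓)*(-117)² + (13/3)*299 + (13/3)*(-117) + (⅓)*299*(-117)) + (92 - 239)/(-239 + 2*92)) = 1/(((⅓)*13689 + 3887/3 - 507 - 11661) - 147/(-239 + 184)) = 1/((4563 + 3887/3 - 507 - 11661) - 147/(-55)) = 1/(-18928/3 - 1/55*(-147)) = 1/(-18928/3 + 147/55) = 1/(-1040599/165) = -165/1040599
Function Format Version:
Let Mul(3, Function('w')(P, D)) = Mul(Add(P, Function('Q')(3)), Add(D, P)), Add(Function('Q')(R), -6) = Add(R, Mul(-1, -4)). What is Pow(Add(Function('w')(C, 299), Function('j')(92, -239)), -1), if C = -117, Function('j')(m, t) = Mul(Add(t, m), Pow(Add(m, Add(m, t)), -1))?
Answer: Rational(-165, 1040599) ≈ -0.00015856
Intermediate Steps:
Function('j')(m, t) = Mul(Pow(Add(t, Mul(2, m)), -1), Add(m, t)) (Function('j')(m, t) = Mul(Add(m, t), Pow(Add(t, Mul(2, m)), -1)) = Mul(Pow(Add(t, Mul(2, m)), -1), Add(m, t)))
Function('Q')(R) = Add(10, R) (Function('Q')(R) = Add(6, Add(R, Mul(-1, -4))) = Add(6, Add(R, 4)) = Add(6, Add(4, R)) = Add(10, R))
Function('w')(P, D) = Mul(Rational(1, 3), Add(13, P), Add(D, P)) (Function('w')(P, D) = Mul(Rational(1, 3), Mul(Add(P, Add(10, 3)), Add(D, P))) = Mul(Rational(1, 3), Mul(Add(P, 13), Add(D, P))) = Mul(Rational(1, 3), Mul(Add(13, P), Add(D, P))) = Mul(Rational(1, 3), Add(13, P), Add(D, P)))
Pow(Add(Function('w')(C, 299), Function('j')(92, -239)), -1) = Pow(Add(Add(Mul(Rational(1, 3), Pow(-117, 2)), Mul(Rational(13, 3), 299), Mul(Rational(13, 3), -117), Mul(Rational(1, 3), 299, -117)), Mul(Pow(Add(-239, Mul(2, 92)), -1), Add(92, -239))), -1) = Pow(Add(Add(Mul(Rational(1, 3), 13689), Rational(3887, 3), -507, -11661), Mul(Pow(Add(-239, 184), -1), -147)), -1) = Pow(Add(Add(4563, Rational(3887, 3), -507, -11661), Mul(Pow(-55, -1), -147)), -1) = Pow(Add(Rational(-18928, 3), Mul(Rational(-1, 55), -147)), -1) = Pow(Add(Rational(-18928, 3), Rational(147, 55)), -1) = Pow(Rational(-1040599, 165), -1) = Rational(-165, 1040599)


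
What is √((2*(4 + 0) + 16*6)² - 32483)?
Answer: I*√21667 ≈ 147.2*I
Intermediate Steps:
√((2*(4 + 0) + 16*6)² - 32483) = √((2*4 + 96)² - 32483) = √((8 + 96)² - 32483) = √(104² - 32483) = √(10816 - 32483) = √(-21667) = I*√21667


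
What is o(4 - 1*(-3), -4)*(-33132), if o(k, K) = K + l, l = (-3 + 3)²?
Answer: 132528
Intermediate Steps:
l = 0 (l = 0² = 0)
o(k, K) = K (o(k, K) = K + 0 = K)
o(4 - 1*(-3), -4)*(-33132) = -4*(-33132) = 132528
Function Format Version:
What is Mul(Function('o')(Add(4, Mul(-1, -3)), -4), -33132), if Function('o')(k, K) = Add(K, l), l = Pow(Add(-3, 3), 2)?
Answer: 132528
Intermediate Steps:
l = 0 (l = Pow(0, 2) = 0)
Function('o')(k, K) = K (Function('o')(k, K) = Add(K, 0) = K)
Mul(Function('o')(Add(4, Mul(-1, -3)), -4), -33132) = Mul(-4, -33132) = 132528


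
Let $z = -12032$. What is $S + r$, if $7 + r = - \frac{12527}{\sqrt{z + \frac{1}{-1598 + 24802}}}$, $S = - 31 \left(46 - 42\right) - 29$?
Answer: $-160 + \frac{25054 i \sqrt{1619584247127}}{279190527} \approx -160.0 + 114.2 i$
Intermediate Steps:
$S = -153$ ($S = - 31 \left(46 - 42\right) - 29 = \left(-31\right) 4 - 29 = -124 - 29 = -153$)
$r = -7 + \frac{25054 i \sqrt{1619584247127}}{279190527}$ ($r = -7 - \frac{12527}{\sqrt{-12032 + \frac{1}{-1598 + 24802}}} = -7 - \frac{12527}{\sqrt{-12032 + \frac{1}{23204}}} = -7 - \frac{12527}{\sqrt{- \frac{279190527}{23204}}} = -7 - \frac{12527}{\frac{1}{11602} i \sqrt{1619584247127}} = -7 - 12527 \left(- \frac{2 i \sqrt{1619584247127}}{279190527}\right) = -7 + \frac{25054 i \sqrt{1619584247127}}{279190527} \approx -7.0 + 114.2 i$)
$S + r = -153 - \left(7 - \frac{25054 i \sqrt{1619584247127}}{279190527}\right) = -160 + \frac{25054 i \sqrt{1619584247127}}{279190527}$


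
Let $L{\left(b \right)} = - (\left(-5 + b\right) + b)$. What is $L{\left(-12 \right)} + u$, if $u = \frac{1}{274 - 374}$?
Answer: $\frac{2899}{100} \approx 28.99$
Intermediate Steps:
$u = - \frac{1}{100}$ ($u = \frac{1}{-100} = - \frac{1}{100} \approx -0.01$)
$L{\left(b \right)} = 5 - 2 b$ ($L{\left(b \right)} = - (-5 + 2 b) = 5 - 2 b$)
$L{\left(-12 \right)} + u = \left(5 - -24\right) - \frac{1}{100} = \left(5 + 24\right) - \frac{1}{100} = 29 - \frac{1}{100} = \frac{2899}{100}$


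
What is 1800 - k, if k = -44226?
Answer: 46026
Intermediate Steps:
1800 - k = 1800 - 1*(-44226) = 1800 + 44226 = 46026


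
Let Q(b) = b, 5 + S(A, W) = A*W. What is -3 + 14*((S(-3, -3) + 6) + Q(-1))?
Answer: 123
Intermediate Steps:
S(A, W) = -5 + A*W
-3 + 14*((S(-3, -3) + 6) + Q(-1)) = -3 + 14*(((-5 - 3*(-3)) + 6) - 1) = -3 + 14*(((-5 + 9) + 6) - 1) = -3 + 14*((4 + 6) - 1) = -3 + 14*(10 - 1) = -3 + 14*9 = -3 + 126 = 123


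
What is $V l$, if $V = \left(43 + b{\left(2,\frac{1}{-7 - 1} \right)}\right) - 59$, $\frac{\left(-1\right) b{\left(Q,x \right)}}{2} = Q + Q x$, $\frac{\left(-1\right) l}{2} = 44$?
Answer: $1716$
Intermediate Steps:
$l = -88$ ($l = \left(-2\right) 44 = -88$)
$b{\left(Q,x \right)} = - 2 Q - 2 Q x$ ($b{\left(Q,x \right)} = - 2 \left(Q + Q x\right) = - 2 Q - 2 Q x$)
$V = - \frac{39}{2}$ ($V = \left(43 - 4 \left(1 + \frac{1}{-7 - 1}\right)\right) - 59 = \left(43 - 4 \left(1 + \frac{1}{-8}\right)\right) - 59 = \left(43 - 4 \left(1 - \frac{1}{8}\right)\right) - 59 = \left(43 - 4 \cdot \frac{7}{8}\right) - 59 = \left(43 - \frac{7}{2}\right) - 59 = \frac{79}{2} - 59 = - \frac{39}{2} \approx -19.5$)
$V l = \left(- \frac{39}{2}\right) \left(-88\right) = 1716$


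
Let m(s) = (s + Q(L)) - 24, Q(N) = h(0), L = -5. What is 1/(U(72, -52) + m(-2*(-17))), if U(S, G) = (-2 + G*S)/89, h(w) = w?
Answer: -89/2856 ≈ -0.031162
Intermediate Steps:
Q(N) = 0
U(S, G) = -2/89 + G*S/89 (U(S, G) = (-2 + G*S)*(1/89) = -2/89 + G*S/89)
m(s) = -24 + s (m(s) = (s + 0) - 24 = s - 24 = -24 + s)
1/(U(72, -52) + m(-2*(-17))) = 1/((-2/89 + (1/89)*(-52)*72) + (-24 - 2*(-17))) = 1/((-2/89 - 3744/89) + (-24 + 34)) = 1/(-3746/89 + 10) = 1/(-2856/89) = -89/2856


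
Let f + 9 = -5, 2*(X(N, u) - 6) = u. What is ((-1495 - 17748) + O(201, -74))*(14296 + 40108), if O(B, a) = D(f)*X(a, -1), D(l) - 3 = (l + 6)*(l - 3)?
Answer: -1005304314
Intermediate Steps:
X(N, u) = 6 + u/2
f = -14 (f = -9 - 5 = -14)
D(l) = 3 + (-3 + l)*(6 + l) (D(l) = 3 + (l + 6)*(l - 3) = 3 + (6 + l)*(-3 + l) = 3 + (-3 + l)*(6 + l))
O(B, a) = 1529/2 (O(B, a) = (-15 + (-14)² + 3*(-14))*(6 + (½)*(-1)) = (-15 + 196 - 42)*(6 - ½) = 139*(11/2) = 1529/2)
((-1495 - 17748) + O(201, -74))*(14296 + 40108) = ((-1495 - 17748) + 1529/2)*(14296 + 40108) = (-19243 + 1529/2)*54404 = -36957/2*54404 = -1005304314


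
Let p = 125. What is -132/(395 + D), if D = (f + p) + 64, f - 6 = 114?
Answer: -3/16 ≈ -0.18750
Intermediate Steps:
f = 120 (f = 6 + 114 = 120)
D = 309 (D = (120 + 125) + 64 = 245 + 64 = 309)
-132/(395 + D) = -132/(395 + 309) = -132/704 = -132*1/704 = -3/16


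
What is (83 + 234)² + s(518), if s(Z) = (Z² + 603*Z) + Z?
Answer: 681685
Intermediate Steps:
s(Z) = Z² + 604*Z
(83 + 234)² + s(518) = (83 + 234)² + 518*(604 + 518) = 317² + 518*1122 = 100489 + 581196 = 681685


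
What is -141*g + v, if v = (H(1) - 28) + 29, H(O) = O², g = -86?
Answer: 12128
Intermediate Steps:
v = 2 (v = (1² - 28) + 29 = (1 - 28) + 29 = -27 + 29 = 2)
-141*g + v = -141*(-86) + 2 = 12126 + 2 = 12128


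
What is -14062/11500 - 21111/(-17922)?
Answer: -385111/8587625 ≈ -0.044845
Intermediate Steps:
-14062/11500 - 21111/(-17922) = -14062*1/11500 - 21111*(-1/17922) = -7031/5750 + 7037/5974 = -385111/8587625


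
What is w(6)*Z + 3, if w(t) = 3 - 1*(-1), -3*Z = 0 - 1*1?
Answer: 13/3 ≈ 4.3333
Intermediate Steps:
Z = ⅓ (Z = -(0 - 1*1)/3 = -(0 - 1)/3 = -⅓*(-1) = ⅓ ≈ 0.33333)
w(t) = 4 (w(t) = 3 + 1 = 4)
w(6)*Z + 3 = 4*(⅓) + 3 = 4/3 + 3 = 13/3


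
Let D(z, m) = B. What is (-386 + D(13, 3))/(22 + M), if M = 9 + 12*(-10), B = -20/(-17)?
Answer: 6542/1513 ≈ 4.3239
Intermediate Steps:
B = 20/17 (B = -20*(-1/17) = 20/17 ≈ 1.1765)
D(z, m) = 20/17
M = -111 (M = 9 - 120 = -111)
(-386 + D(13, 3))/(22 + M) = (-386 + 20/17)/(22 - 111) = -6542/17/(-89) = -6542/17*(-1/89) = 6542/1513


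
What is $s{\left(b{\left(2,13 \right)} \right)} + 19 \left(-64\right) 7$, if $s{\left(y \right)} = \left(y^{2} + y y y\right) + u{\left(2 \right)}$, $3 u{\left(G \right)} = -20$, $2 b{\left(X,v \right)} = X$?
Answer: $- \frac{25550}{3} \approx -8516.7$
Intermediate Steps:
$b{\left(X,v \right)} = \frac{X}{2}$
$u{\left(G \right)} = - \frac{20}{3}$ ($u{\left(G \right)} = \frac{1}{3} \left(-20\right) = - \frac{20}{3}$)
$s{\left(y \right)} = - \frac{20}{3} + y^{2} + y^{3}$ ($s{\left(y \right)} = \left(y^{2} + y y y\right) - \frac{20}{3} = \left(y^{2} + y^{2} y\right) - \frac{20}{3} = \left(y^{2} + y^{3}\right) - \frac{20}{3} = - \frac{20}{3} + y^{2} + y^{3}$)
$s{\left(b{\left(2,13 \right)} \right)} + 19 \left(-64\right) 7 = \left(- \frac{20}{3} + \left(\frac{1}{2} \cdot 2\right)^{2} + \left(\frac{1}{2} \cdot 2\right)^{3}\right) + 19 \left(-64\right) 7 = \left(- \frac{20}{3} + 1^{2} + 1^{3}\right) - 8512 = \left(- \frac{20}{3} + 1 + 1\right) - 8512 = - \frac{14}{3} - 8512 = - \frac{25550}{3}$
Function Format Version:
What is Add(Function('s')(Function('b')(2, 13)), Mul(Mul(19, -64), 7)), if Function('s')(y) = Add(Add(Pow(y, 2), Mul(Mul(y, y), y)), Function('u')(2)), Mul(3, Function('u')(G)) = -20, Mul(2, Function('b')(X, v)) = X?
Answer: Rational(-25550, 3) ≈ -8516.7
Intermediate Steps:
Function('b')(X, v) = Mul(Rational(1, 2), X)
Function('u')(G) = Rational(-20, 3) (Function('u')(G) = Mul(Rational(1, 3), -20) = Rational(-20, 3))
Function('s')(y) = Add(Rational(-20, 3), Pow(y, 2), Pow(y, 3)) (Function('s')(y) = Add(Add(Pow(y, 2), Mul(Mul(y, y), y)), Rational(-20, 3)) = Add(Add(Pow(y, 2), Mul(Pow(y, 2), y)), Rational(-20, 3)) = Add(Add(Pow(y, 2), Pow(y, 3)), Rational(-20, 3)) = Add(Rational(-20, 3), Pow(y, 2), Pow(y, 3)))
Add(Function('s')(Function('b')(2, 13)), Mul(Mul(19, -64), 7)) = Add(Add(Rational(-20, 3), Pow(Mul(Rational(1, 2), 2), 2), Pow(Mul(Rational(1, 2), 2), 3)), Mul(Mul(19, -64), 7)) = Add(Add(Rational(-20, 3), Pow(1, 2), Pow(1, 3)), Mul(-1216, 7)) = Add(Add(Rational(-20, 3), 1, 1), -8512) = Add(Rational(-14, 3), -8512) = Rational(-25550, 3)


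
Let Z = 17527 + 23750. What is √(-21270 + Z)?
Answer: 9*√247 ≈ 141.45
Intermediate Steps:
Z = 41277
√(-21270 + Z) = √(-21270 + 41277) = √20007 = 9*√247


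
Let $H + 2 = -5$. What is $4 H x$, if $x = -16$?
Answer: $448$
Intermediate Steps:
$H = -7$ ($H = -2 - 5 = -7$)
$4 H x = 4 \left(-7\right) \left(-16\right) = \left(-28\right) \left(-16\right) = 448$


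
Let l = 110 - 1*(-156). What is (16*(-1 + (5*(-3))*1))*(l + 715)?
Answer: -251136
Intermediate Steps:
l = 266 (l = 110 + 156 = 266)
(16*(-1 + (5*(-3))*1))*(l + 715) = (16*(-1 + (5*(-3))*1))*(266 + 715) = (16*(-1 - 15*1))*981 = (16*(-1 - 15))*981 = (16*(-16))*981 = -256*981 = -251136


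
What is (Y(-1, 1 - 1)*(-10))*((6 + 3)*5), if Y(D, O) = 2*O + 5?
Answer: -2250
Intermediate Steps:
Y(D, O) = 5 + 2*O
(Y(-1, 1 - 1)*(-10))*((6 + 3)*5) = ((5 + 2*(1 - 1))*(-10))*((6 + 3)*5) = ((5 + 2*0)*(-10))*(9*5) = ((5 + 0)*(-10))*45 = (5*(-10))*45 = -50*45 = -2250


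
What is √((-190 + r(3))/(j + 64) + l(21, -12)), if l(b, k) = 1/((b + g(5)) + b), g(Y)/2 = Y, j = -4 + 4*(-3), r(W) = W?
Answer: I*√94341/156 ≈ 1.9689*I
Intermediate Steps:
j = -16 (j = -4 - 12 = -16)
g(Y) = 2*Y
l(b, k) = 1/(10 + 2*b) (l(b, k) = 1/((b + 2*5) + b) = 1/((b + 10) + b) = 1/((10 + b) + b) = 1/(10 + 2*b))
√((-190 + r(3))/(j + 64) + l(21, -12)) = √((-190 + 3)/(-16 + 64) + 1/(2*(5 + 21))) = √(-187/48 + (½)/26) = √(-187*1/48 + (½)*(1/26)) = √(-187/48 + 1/52) = √(-2419/624) = I*√94341/156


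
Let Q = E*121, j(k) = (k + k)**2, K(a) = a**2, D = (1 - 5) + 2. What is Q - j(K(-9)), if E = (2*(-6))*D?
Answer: -23340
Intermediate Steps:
D = -2 (D = -4 + 2 = -2)
E = 24 (E = (2*(-6))*(-2) = -12*(-2) = 24)
j(k) = 4*k**2 (j(k) = (2*k)**2 = 4*k**2)
Q = 2904 (Q = 24*121 = 2904)
Q - j(K(-9)) = 2904 - 4*((-9)**2)**2 = 2904 - 4*81**2 = 2904 - 4*6561 = 2904 - 1*26244 = 2904 - 26244 = -23340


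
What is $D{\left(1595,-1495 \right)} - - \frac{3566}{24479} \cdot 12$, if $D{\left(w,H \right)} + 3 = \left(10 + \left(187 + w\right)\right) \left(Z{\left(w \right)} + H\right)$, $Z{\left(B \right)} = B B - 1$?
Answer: $\frac{111531512734027}{24479} \approx 4.5562 \cdot 10^{9}$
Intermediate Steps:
$Z{\left(B \right)} = -1 + B^{2}$ ($Z{\left(B \right)} = B^{2} - 1 = -1 + B^{2}$)
$D{\left(w,H \right)} = -3 + \left(197 + w\right) \left(-1 + H + w^{2}\right)$ ($D{\left(w,H \right)} = -3 + \left(10 + \left(187 + w\right)\right) \left(\left(-1 + w^{2}\right) + H\right) = -3 + \left(197 + w\right) \left(-1 + H + w^{2}\right)$)
$D{\left(1595,-1495 \right)} - - \frac{3566}{24479} \cdot 12 = \left(-200 + 1595^{3} - 1595 + 197 \left(-1495\right) + 197 \cdot 1595^{2} - 2384525\right) - - \frac{3566}{24479} \cdot 12 = \left(-200 + 4057719875 - 1595 - 294515 + 197 \cdot 2544025 - 2384525\right) - \left(-3566\right) \frac{1}{24479} \cdot 12 = \left(-200 + 4057719875 - 1595 - 294515 + 501172925 - 2384525\right) - \left(- \frac{3566}{24479}\right) 12 = 4556211965 - - \frac{42792}{24479} = 4556211965 + \frac{42792}{24479} = \frac{111531512734027}{24479}$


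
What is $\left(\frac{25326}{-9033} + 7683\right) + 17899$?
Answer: $\frac{77018960}{3011} \approx 25579.0$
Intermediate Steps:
$\left(\frac{25326}{-9033} + 7683\right) + 17899 = \left(25326 \left(- \frac{1}{9033}\right) + 7683\right) + 17899 = \left(- \frac{8442}{3011} + 7683\right) + 17899 = \frac{23125071}{3011} + 17899 = \frac{77018960}{3011}$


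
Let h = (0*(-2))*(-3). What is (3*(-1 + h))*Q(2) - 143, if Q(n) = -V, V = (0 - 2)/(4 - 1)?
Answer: -145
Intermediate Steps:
V = -⅔ (V = -2/3 = -2*⅓ = -⅔ ≈ -0.66667)
Q(n) = ⅔ (Q(n) = -1*(-⅔) = ⅔)
h = 0 (h = 0*(-3) = 0)
(3*(-1 + h))*Q(2) - 143 = (3*(-1 + 0))*(⅔) - 143 = (3*(-1))*(⅔) - 143 = -3*⅔ - 143 = -2 - 143 = -145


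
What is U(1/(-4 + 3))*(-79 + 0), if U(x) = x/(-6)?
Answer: -79/6 ≈ -13.167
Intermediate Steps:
U(x) = -x/6 (U(x) = x*(-⅙) = -x/6)
U(1/(-4 + 3))*(-79 + 0) = (-1/(6*(-4 + 3)))*(-79 + 0) = -⅙/(-1)*(-79) = -⅙*(-1)*(-79) = (⅙)*(-79) = -79/6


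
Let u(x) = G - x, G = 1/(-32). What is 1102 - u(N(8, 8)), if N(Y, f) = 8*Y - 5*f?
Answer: 36033/32 ≈ 1126.0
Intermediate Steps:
G = -1/32 ≈ -0.031250
N(Y, f) = -5*f + 8*Y
u(x) = -1/32 - x
1102 - u(N(8, 8)) = 1102 - (-1/32 - (-5*8 + 8*8)) = 1102 - (-1/32 - (-40 + 64)) = 1102 - (-1/32 - 1*24) = 1102 - (-1/32 - 24) = 1102 - 1*(-769/32) = 1102 + 769/32 = 36033/32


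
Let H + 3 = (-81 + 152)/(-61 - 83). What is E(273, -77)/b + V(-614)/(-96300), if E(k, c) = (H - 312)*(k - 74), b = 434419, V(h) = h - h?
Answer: -9040769/62556336 ≈ -0.14452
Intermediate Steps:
V(h) = 0
H = -503/144 (H = -3 + (-81 + 152)/(-61 - 83) = -3 + 71/(-144) = -3 + 71*(-1/144) = -3 - 71/144 = -503/144 ≈ -3.4931)
E(k, c) = 1680947/72 - 45431*k/144 (E(k, c) = (-503/144 - 312)*(k - 74) = -45431*(-74 + k)/144 = 1680947/72 - 45431*k/144)
E(273, -77)/b + V(-614)/(-96300) = (1680947/72 - 45431/144*273)/434419 + 0/(-96300) = (1680947/72 - 4134221/48)*(1/434419) + 0*(-1/96300) = -9040769/144*1/434419 + 0 = -9040769/62556336 + 0 = -9040769/62556336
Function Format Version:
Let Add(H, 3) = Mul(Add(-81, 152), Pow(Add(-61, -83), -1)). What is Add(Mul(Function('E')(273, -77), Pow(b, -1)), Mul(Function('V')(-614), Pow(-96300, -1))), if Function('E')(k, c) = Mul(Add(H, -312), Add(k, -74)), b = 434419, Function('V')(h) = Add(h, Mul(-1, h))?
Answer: Rational(-9040769, 62556336) ≈ -0.14452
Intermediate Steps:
Function('V')(h) = 0
H = Rational(-503, 144) (H = Add(-3, Mul(Add(-81, 152), Pow(Add(-61, -83), -1))) = Add(-3, Mul(71, Pow(-144, -1))) = Add(-3, Mul(71, Rational(-1, 144))) = Add(-3, Rational(-71, 144)) = Rational(-503, 144) ≈ -3.4931)
Function('E')(k, c) = Add(Rational(1680947, 72), Mul(Rational(-45431, 144), k)) (Function('E')(k, c) = Mul(Add(Rational(-503, 144), -312), Add(k, -74)) = Mul(Rational(-45431, 144), Add(-74, k)) = Add(Rational(1680947, 72), Mul(Rational(-45431, 144), k)))
Add(Mul(Function('E')(273, -77), Pow(b, -1)), Mul(Function('V')(-614), Pow(-96300, -1))) = Add(Mul(Add(Rational(1680947, 72), Mul(Rational(-45431, 144), 273)), Pow(434419, -1)), Mul(0, Pow(-96300, -1))) = Add(Mul(Add(Rational(1680947, 72), Rational(-4134221, 48)), Rational(1, 434419)), Mul(0, Rational(-1, 96300))) = Add(Mul(Rational(-9040769, 144), Rational(1, 434419)), 0) = Add(Rational(-9040769, 62556336), 0) = Rational(-9040769, 62556336)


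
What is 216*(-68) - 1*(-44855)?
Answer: 30167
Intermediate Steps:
216*(-68) - 1*(-44855) = -14688 + 44855 = 30167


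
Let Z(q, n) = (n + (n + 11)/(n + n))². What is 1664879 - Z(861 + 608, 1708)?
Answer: -14634212760785/11669056 ≈ -1.2541e+6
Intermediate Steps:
Z(q, n) = (n + (11 + n)/(2*n))² (Z(q, n) = (n + (11 + n)/((2*n)))² = (n + (11 + n)*(1/(2*n)))² = (n + (11 + n)/(2*n))²)
1664879 - Z(861 + 608, 1708) = 1664879 - (11 + 1708 + 2*1708²)²/(4*1708²) = 1664879 - (11 + 1708 + 2*2917264)²/(4*2917264) = 1664879 - (11 + 1708 + 5834528)²/(4*2917264) = 1664879 - 5836247²/(4*2917264) = 1664879 - 34061779045009/(4*2917264) = 1664879 - 1*34061779045009/11669056 = 1664879 - 34061779045009/11669056 = -14634212760785/11669056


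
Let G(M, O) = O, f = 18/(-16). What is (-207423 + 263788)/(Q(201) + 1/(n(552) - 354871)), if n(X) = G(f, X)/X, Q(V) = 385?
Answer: 20002247550/136624949 ≈ 146.40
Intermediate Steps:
f = -9/8 (f = 18*(-1/16) = -9/8 ≈ -1.1250)
n(X) = 1 (n(X) = X/X = 1)
(-207423 + 263788)/(Q(201) + 1/(n(552) - 354871)) = (-207423 + 263788)/(385 + 1/(1 - 354871)) = 56365/(385 + 1/(-354870)) = 56365/(385 - 1/354870) = 56365/(136624949/354870) = 56365*(354870/136624949) = 20002247550/136624949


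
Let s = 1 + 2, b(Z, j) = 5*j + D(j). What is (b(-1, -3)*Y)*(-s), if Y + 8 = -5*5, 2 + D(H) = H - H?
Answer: -1683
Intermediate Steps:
D(H) = -2 (D(H) = -2 + (H - H) = -2 + 0 = -2)
b(Z, j) = -2 + 5*j (b(Z, j) = 5*j - 2 = -2 + 5*j)
Y = -33 (Y = -8 - 5*5 = -8 - 25 = -33)
s = 3
(b(-1, -3)*Y)*(-s) = ((-2 + 5*(-3))*(-33))*(-1*3) = ((-2 - 15)*(-33))*(-3) = -17*(-33)*(-3) = 561*(-3) = -1683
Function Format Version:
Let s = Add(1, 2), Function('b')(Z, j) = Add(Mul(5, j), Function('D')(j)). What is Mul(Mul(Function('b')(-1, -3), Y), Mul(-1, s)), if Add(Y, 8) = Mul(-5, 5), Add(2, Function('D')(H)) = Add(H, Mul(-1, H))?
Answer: -1683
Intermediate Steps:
Function('D')(H) = -2 (Function('D')(H) = Add(-2, Add(H, Mul(-1, H))) = Add(-2, 0) = -2)
Function('b')(Z, j) = Add(-2, Mul(5, j)) (Function('b')(Z, j) = Add(Mul(5, j), -2) = Add(-2, Mul(5, j)))
Y = -33 (Y = Add(-8, Mul(-5, 5)) = Add(-8, -25) = -33)
s = 3
Mul(Mul(Function('b')(-1, -3), Y), Mul(-1, s)) = Mul(Mul(Add(-2, Mul(5, -3)), -33), Mul(-1, 3)) = Mul(Mul(Add(-2, -15), -33), -3) = Mul(Mul(-17, -33), -3) = Mul(561, -3) = -1683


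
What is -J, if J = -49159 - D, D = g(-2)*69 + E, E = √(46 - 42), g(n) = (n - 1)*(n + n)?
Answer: 49989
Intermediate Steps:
g(n) = 2*n*(-1 + n) (g(n) = (-1 + n)*(2*n) = 2*n*(-1 + n))
E = 2 (E = √4 = 2)
D = 830 (D = (2*(-2)*(-1 - 2))*69 + 2 = (2*(-2)*(-3))*69 + 2 = 12*69 + 2 = 828 + 2 = 830)
J = -49989 (J = -49159 - 1*830 = -49159 - 830 = -49989)
-J = -1*(-49989) = 49989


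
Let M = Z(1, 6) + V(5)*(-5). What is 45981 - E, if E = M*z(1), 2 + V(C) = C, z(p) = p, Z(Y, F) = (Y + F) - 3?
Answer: 45992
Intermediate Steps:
Z(Y, F) = -3 + F + Y (Z(Y, F) = (F + Y) - 3 = -3 + F + Y)
V(C) = -2 + C
M = -11 (M = (-3 + 6 + 1) + (-2 + 5)*(-5) = 4 + 3*(-5) = 4 - 15 = -11)
E = -11 (E = -11*1 = -11)
45981 - E = 45981 - 1*(-11) = 45981 + 11 = 45992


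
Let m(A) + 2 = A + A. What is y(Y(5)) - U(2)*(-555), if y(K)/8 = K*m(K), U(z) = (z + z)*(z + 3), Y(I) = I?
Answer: 11420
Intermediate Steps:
m(A) = -2 + 2*A (m(A) = -2 + (A + A) = -2 + 2*A)
U(z) = 2*z*(3 + z) (U(z) = (2*z)*(3 + z) = 2*z*(3 + z))
y(K) = 8*K*(-2 + 2*K) (y(K) = 8*(K*(-2 + 2*K)) = 8*K*(-2 + 2*K))
y(Y(5)) - U(2)*(-555) = 16*5*(-1 + 5) - 2*2*(3 + 2)*(-555) = 16*5*4 - 2*2*5*(-555) = 320 - 20*(-555) = 320 - 1*(-11100) = 320 + 11100 = 11420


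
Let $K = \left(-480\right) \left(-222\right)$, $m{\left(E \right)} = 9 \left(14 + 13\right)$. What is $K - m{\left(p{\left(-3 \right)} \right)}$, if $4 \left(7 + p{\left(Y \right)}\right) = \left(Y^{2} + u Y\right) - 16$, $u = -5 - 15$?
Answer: $106317$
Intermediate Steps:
$u = -20$ ($u = -5 - 15 = -20$)
$p{\left(Y \right)} = -11 - 5 Y + \frac{Y^{2}}{4}$ ($p{\left(Y \right)} = -7 + \frac{\left(Y^{2} - 20 Y\right) - 16}{4} = -7 + \frac{-16 + Y^{2} - 20 Y}{4} = -7 - \left(4 + 5 Y - \frac{Y^{2}}{4}\right) = -11 - 5 Y + \frac{Y^{2}}{4}$)
$m{\left(E \right)} = 243$ ($m{\left(E \right)} = 9 \cdot 27 = 243$)
$K = 106560$
$K - m{\left(p{\left(-3 \right)} \right)} = 106560 - 243 = 106317$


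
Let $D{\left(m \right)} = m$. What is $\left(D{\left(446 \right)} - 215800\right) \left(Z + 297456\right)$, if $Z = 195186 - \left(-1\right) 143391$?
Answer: $-136972250682$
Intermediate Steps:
$Z = 338577$ ($Z = 195186 - -143391 = 195186 + 143391 = 338577$)
$\left(D{\left(446 \right)} - 215800\right) \left(Z + 297456\right) = \left(446 - 215800\right) \left(338577 + 297456\right) = \left(-215354\right) 636033 = -136972250682$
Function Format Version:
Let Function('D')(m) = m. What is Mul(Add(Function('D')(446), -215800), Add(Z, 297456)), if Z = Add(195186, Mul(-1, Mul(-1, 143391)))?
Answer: -136972250682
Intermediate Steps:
Z = 338577 (Z = Add(195186, Mul(-1, -143391)) = Add(195186, 143391) = 338577)
Mul(Add(Function('D')(446), -215800), Add(Z, 297456)) = Mul(Add(446, -215800), Add(338577, 297456)) = Mul(-215354, 636033) = -136972250682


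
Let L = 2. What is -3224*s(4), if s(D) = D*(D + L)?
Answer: -77376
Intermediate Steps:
s(D) = D*(2 + D) (s(D) = D*(D + 2) = D*(2 + D))
-3224*s(4) = -12896*(2 + 4) = -12896*6 = -3224*24 = -77376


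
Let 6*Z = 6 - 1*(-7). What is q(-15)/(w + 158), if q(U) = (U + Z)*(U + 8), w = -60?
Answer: 11/12 ≈ 0.91667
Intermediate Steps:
Z = 13/6 (Z = (6 - 1*(-7))/6 = (6 + 7)/6 = (1/6)*13 = 13/6 ≈ 2.1667)
q(U) = (8 + U)*(13/6 + U) (q(U) = (U + 13/6)*(U + 8) = (13/6 + U)*(8 + U) = (8 + U)*(13/6 + U))
q(-15)/(w + 158) = (52/3 + (-15)**2 + (61/6)*(-15))/(-60 + 158) = (52/3 + 225 - 305/2)/98 = (1/98)*(539/6) = 11/12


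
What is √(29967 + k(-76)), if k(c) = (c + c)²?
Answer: √53071 ≈ 230.37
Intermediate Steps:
k(c) = 4*c² (k(c) = (2*c)² = 4*c²)
√(29967 + k(-76)) = √(29967 + 4*(-76)²) = √(29967 + 4*5776) = √(29967 + 23104) = √53071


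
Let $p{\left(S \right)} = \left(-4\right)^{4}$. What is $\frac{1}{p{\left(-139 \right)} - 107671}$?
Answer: $- \frac{1}{107415} \approx -9.3097 \cdot 10^{-6}$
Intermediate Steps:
$p{\left(S \right)} = 256$
$\frac{1}{p{\left(-139 \right)} - 107671} = \frac{1}{256 - 107671} = \frac{1}{-107415} = - \frac{1}{107415}$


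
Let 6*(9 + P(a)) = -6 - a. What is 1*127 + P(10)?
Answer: 346/3 ≈ 115.33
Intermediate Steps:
P(a) = -10 - a/6 (P(a) = -9 + (-6 - a)/6 = -9 + (-1 - a/6) = -10 - a/6)
1*127 + P(10) = 1*127 + (-10 - ⅙*10) = 127 + (-10 - 5/3) = 127 - 35/3 = 346/3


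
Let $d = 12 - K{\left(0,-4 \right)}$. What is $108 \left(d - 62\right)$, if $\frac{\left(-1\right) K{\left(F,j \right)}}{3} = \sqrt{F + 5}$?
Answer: $-5400 + 324 \sqrt{5} \approx -4675.5$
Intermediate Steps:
$K{\left(F,j \right)} = - 3 \sqrt{5 + F}$ ($K{\left(F,j \right)} = - 3 \sqrt{F + 5} = - 3 \sqrt{5 + F}$)
$d = 12 + 3 \sqrt{5}$ ($d = 12 - - 3 \sqrt{5 + 0} = 12 - - 3 \sqrt{5} = 12 + 3 \sqrt{5} \approx 18.708$)
$108 \left(d - 62\right) = 108 \left(\left(12 + 3 \sqrt{5}\right) - 62\right) = 108 \left(-50 + 3 \sqrt{5}\right) = -5400 + 324 \sqrt{5}$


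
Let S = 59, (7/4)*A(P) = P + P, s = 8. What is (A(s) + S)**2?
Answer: 227529/49 ≈ 4643.4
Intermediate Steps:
A(P) = 8*P/7 (A(P) = 4*(P + P)/7 = 4*(2*P)/7 = 8*P/7)
(A(s) + S)**2 = ((8/7)*8 + 59)**2 = (64/7 + 59)**2 = (477/7)**2 = 227529/49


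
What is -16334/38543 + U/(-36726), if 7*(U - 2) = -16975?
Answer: -506492795/1415530218 ≈ -0.35781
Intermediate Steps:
U = -2423 (U = 2 + (1/7)*(-16975) = 2 - 2425 = -2423)
-16334/38543 + U/(-36726) = -16334/38543 - 2423/(-36726) = -16334*1/38543 - 2423*(-1/36726) = -16334/38543 + 2423/36726 = -506492795/1415530218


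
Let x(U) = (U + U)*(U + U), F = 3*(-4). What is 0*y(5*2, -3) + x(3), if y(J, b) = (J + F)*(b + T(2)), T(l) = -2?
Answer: 36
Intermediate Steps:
F = -12
x(U) = 4*U**2 (x(U) = (2*U)*(2*U) = 4*U**2)
y(J, b) = (-12 + J)*(-2 + b) (y(J, b) = (J - 12)*(b - 2) = (-12 + J)*(-2 + b))
0*y(5*2, -3) + x(3) = 0*(24 - 12*(-3) - 10*2 + (5*2)*(-3)) + 4*3**2 = 0*(24 + 36 - 2*10 + 10*(-3)) + 4*9 = 0*(24 + 36 - 20 - 30) + 36 = 0*10 + 36 = 0 + 36 = 36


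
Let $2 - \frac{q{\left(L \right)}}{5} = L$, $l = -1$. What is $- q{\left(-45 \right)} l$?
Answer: $235$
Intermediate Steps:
$q{\left(L \right)} = 10 - 5 L$
$- q{\left(-45 \right)} l = - \left(10 - -225\right) \left(-1\right) = - \left(10 + 225\right) \left(-1\right) = - 235 \left(-1\right) = \left(-1\right) \left(-235\right) = 235$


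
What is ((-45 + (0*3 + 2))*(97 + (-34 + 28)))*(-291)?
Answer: 1138683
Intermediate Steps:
((-45 + (0*3 + 2))*(97 + (-34 + 28)))*(-291) = ((-45 + (0 + 2))*(97 - 6))*(-291) = ((-45 + 2)*91)*(-291) = -43*91*(-291) = -3913*(-291) = 1138683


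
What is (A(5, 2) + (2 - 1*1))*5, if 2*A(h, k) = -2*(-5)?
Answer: 30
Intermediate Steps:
A(h, k) = 5 (A(h, k) = (-2*(-5))/2 = (½)*10 = 5)
(A(5, 2) + (2 - 1*1))*5 = (5 + (2 - 1*1))*5 = (5 + (2 - 1))*5 = (5 + 1)*5 = 6*5 = 30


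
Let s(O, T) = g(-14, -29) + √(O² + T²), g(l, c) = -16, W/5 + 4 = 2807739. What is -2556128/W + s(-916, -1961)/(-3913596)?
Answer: -2500856924372/13735425581325 - √4684577/3913596 ≈ -0.18263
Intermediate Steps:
W = 14038675 (W = -20 + 5*2807739 = -20 + 14038695 = 14038675)
s(O, T) = -16 + √(O² + T²)
-2556128/W + s(-916, -1961)/(-3913596) = -2556128/14038675 + (-16 + √((-916)² + (-1961)²))/(-3913596) = -2556128*1/14038675 + (-16 + √(839056 + 3845521))*(-1/3913596) = -2556128/14038675 + (-16 + √4684577)*(-1/3913596) = -2556128/14038675 + (4/978399 - √4684577/3913596) = -2500856924372/13735425581325 - √4684577/3913596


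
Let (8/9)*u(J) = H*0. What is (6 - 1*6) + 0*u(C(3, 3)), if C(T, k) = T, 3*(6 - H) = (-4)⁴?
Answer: 0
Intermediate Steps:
H = -238/3 (H = 6 - ⅓*(-4)⁴ = 6 - ⅓*256 = 6 - 256/3 = -238/3 ≈ -79.333)
u(J) = 0 (u(J) = 9*(-238/3*0)/8 = (9/8)*0 = 0)
(6 - 1*6) + 0*u(C(3, 3)) = (6 - 1*6) + 0*0 = (6 - 6) + 0 = 0 + 0 = 0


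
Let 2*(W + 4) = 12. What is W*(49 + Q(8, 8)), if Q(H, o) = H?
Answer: 114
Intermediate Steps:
W = 2 (W = -4 + (1/2)*12 = -4 + 6 = 2)
W*(49 + Q(8, 8)) = 2*(49 + 8) = 2*57 = 114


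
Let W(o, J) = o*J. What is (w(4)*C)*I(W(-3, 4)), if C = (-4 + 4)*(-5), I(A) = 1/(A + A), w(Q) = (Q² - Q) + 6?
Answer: 0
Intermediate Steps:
W(o, J) = J*o
w(Q) = 6 + Q² - Q
I(A) = 1/(2*A)
C = 0 (C = 0*(-5) = 0)
(w(4)*C)*I(W(-3, 4)) = ((6 + 4² - 1*4)*0)*(1/(2*((4*(-3))))) = ((6 + 16 - 4)*0)*((½)/(-12)) = (18*0)*((½)*(-1/12)) = 0*(-1/24) = 0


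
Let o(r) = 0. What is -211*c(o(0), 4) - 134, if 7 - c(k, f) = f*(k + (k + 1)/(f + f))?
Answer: -3011/2 ≈ -1505.5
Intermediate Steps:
c(k, f) = 7 - f*(k + (1 + k)/(2*f)) (c(k, f) = 7 - f*(k + (k + 1)/(f + f)) = 7 - f*(k + (1 + k)/((2*f))) = 7 - f*(k + (1 + k)*(1/(2*f))) = 7 - f*(k + (1 + k)/(2*f)))
-211*c(o(0), 4) - 134 = -211*(13/2 - 1/2*0 - 1*4*0) - 134 = -211*(13/2 + 0 + 0) - 134 = -211*13/2 - 134 = -2743/2 - 134 = -3011/2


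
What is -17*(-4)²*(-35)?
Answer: 9520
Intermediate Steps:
-17*(-4)²*(-35) = -17*16*(-35) = -272*(-35) = 9520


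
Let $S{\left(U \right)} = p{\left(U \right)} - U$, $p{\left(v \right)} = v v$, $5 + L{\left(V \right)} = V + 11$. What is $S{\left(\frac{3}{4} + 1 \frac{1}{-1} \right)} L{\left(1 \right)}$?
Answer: $\frac{35}{16} \approx 2.1875$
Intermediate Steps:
$L{\left(V \right)} = 6 + V$ ($L{\left(V \right)} = -5 + \left(V + 11\right) = -5 + \left(11 + V\right) = 6 + V$)
$p{\left(v \right)} = v^{2}$
$S{\left(U \right)} = U^{2} - U$
$S{\left(\frac{3}{4} + 1 \frac{1}{-1} \right)} L{\left(1 \right)} = \left(\frac{3}{4} + 1 \frac{1}{-1}\right) \left(-1 + \left(\frac{3}{4} + 1 \frac{1}{-1}\right)\right) \left(6 + 1\right) = \left(3 \cdot \frac{1}{4} + 1 \left(-1\right)\right) \left(-1 + \left(3 \cdot \frac{1}{4} + 1 \left(-1\right)\right)\right) 7 = \left(\frac{3}{4} - 1\right) \left(-1 + \left(\frac{3}{4} - 1\right)\right) 7 = - \frac{-1 - \frac{1}{4}}{4} \cdot 7 = \left(- \frac{1}{4}\right) \left(- \frac{5}{4}\right) 7 = \frac{5}{16} \cdot 7 = \frac{35}{16}$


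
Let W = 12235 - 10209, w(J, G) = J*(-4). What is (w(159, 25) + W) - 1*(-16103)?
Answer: 17493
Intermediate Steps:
w(J, G) = -4*J
W = 2026
(w(159, 25) + W) - 1*(-16103) = (-4*159 + 2026) - 1*(-16103) = (-636 + 2026) + 16103 = 1390 + 16103 = 17493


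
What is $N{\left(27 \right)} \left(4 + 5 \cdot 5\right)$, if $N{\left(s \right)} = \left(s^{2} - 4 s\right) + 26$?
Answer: $18763$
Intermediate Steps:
$N{\left(s \right)} = 26 + s^{2} - 4 s$
$N{\left(27 \right)} \left(4 + 5 \cdot 5\right) = \left(26 + 27^{2} - 108\right) \left(4 + 5 \cdot 5\right) = \left(26 + 729 - 108\right) \left(4 + 25\right) = 647 \cdot 29 = 18763$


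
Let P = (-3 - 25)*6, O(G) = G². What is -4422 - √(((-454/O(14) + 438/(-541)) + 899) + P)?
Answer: -4422 - √41754842014/7574 ≈ -4449.0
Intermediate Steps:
P = -168 (P = -28*6 = -168)
-4422 - √(((-454/O(14) + 438/(-541)) + 899) + P) = -4422 - √(((-454/(14²) + 438/(-541)) + 899) - 168) = -4422 - √(((-454/196 + 438*(-1/541)) + 899) - 168) = -4422 - √(((-454*1/196 - 438/541) + 899) - 168) = -4422 - √(((-227/98 - 438/541) + 899) - 168) = -4422 - √((-165731/53018 + 899) - 168) = -4422 - √(47497451/53018 - 168) = -4422 - √(38590427/53018) = -4422 - √41754842014/7574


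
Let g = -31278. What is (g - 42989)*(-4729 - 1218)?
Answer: 441665849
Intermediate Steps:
(g - 42989)*(-4729 - 1218) = (-31278 - 42989)*(-4729 - 1218) = -74267*(-5947) = 441665849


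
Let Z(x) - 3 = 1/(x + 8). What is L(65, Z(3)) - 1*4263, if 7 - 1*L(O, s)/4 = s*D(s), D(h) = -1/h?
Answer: -4231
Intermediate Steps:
Z(x) = 3 + 1/(8 + x) (Z(x) = 3 + 1/(x + 8) = 3 + 1/(8 + x))
L(O, s) = 32 (L(O, s) = 28 - 4*s*(-1/s) = 28 - 4*(-1) = 28 + 4 = 32)
L(65, Z(3)) - 1*4263 = 32 - 1*4263 = 32 - 4263 = -4231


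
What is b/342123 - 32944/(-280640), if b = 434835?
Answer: 2777145719/2000279140 ≈ 1.3884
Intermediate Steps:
b/342123 - 32944/(-280640) = 434835/342123 - 32944/(-280640) = 434835*(1/342123) - 32944*(-1/280640) = 144945/114041 + 2059/17540 = 2777145719/2000279140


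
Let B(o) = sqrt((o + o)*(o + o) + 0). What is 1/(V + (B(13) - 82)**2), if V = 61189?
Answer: 1/64325 ≈ 1.5546e-5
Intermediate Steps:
B(o) = 2*sqrt(o**2) (B(o) = sqrt((2*o)*(2*o) + 0) = sqrt(4*o**2 + 0) = sqrt(4*o**2) = 2*sqrt(o**2))
1/(V + (B(13) - 82)**2) = 1/(61189 + (2*sqrt(13**2) - 82)**2) = 1/(61189 + (2*sqrt(169) - 82)**2) = 1/(61189 + (2*13 - 82)**2) = 1/(61189 + (26 - 82)**2) = 1/(61189 + (-56)**2) = 1/(61189 + 3136) = 1/64325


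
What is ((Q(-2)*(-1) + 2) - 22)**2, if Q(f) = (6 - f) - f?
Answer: 900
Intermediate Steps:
Q(f) = 6 - 2*f
((Q(-2)*(-1) + 2) - 22)**2 = (((6 - 2*(-2))*(-1) + 2) - 22)**2 = (((6 + 4)*(-1) + 2) - 22)**2 = ((10*(-1) + 2) - 22)**2 = ((-10 + 2) - 22)**2 = (-8 - 22)**2 = (-30)**2 = 900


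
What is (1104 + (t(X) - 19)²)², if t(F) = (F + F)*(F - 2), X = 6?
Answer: 3783025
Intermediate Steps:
t(F) = 2*F*(-2 + F) (t(F) = (2*F)*(-2 + F) = 2*F*(-2 + F))
(1104 + (t(X) - 19)²)² = (1104 + (2*6*(-2 + 6) - 19)²)² = (1104 + (2*6*4 - 19)²)² = (1104 + (48 - 19)²)² = (1104 + 29²)² = (1104 + 841)² = 1945² = 3783025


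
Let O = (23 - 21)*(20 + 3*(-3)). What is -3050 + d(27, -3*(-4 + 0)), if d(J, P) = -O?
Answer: -3072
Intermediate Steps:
O = 22 (O = 2*(20 - 9) = 2*11 = 22)
d(J, P) = -22 (d(J, P) = -1*22 = -22)
-3050 + d(27, -3*(-4 + 0)) = -3050 - 22 = -3072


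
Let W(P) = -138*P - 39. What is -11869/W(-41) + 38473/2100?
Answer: 21250543/1311100 ≈ 16.208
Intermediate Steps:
W(P) = -39 - 138*P
-11869/W(-41) + 38473/2100 = -11869/(-39 - 138*(-41)) + 38473/2100 = -11869/(-39 + 5658) + 38473*(1/2100) = -11869/5619 + 38473/2100 = 21250543/1311100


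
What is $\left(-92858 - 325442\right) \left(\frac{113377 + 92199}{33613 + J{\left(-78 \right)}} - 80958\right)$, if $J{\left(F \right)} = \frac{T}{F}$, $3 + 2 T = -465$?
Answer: $\frac{71144426143850}{2101} \approx 3.3862 \cdot 10^{10}$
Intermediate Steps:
$T = -234$ ($T = - \frac{3}{2} + \frac{1}{2} \left(-465\right) = - \frac{3}{2} - \frac{465}{2} = -234$)
$J{\left(F \right)} = - \frac{234}{F}$
$\left(-92858 - 325442\right) \left(\frac{113377 + 92199}{33613 + J{\left(-78 \right)}} - 80958\right) = \left(-92858 - 325442\right) \left(\frac{113377 + 92199}{33613 - \frac{234}{-78}} - 80958\right) = - 418300 \left(\frac{205576}{33613 - -3} - 80958\right) = - 418300 \left(\frac{205576}{33613 + 3} - 80958\right) = - 418300 \left(\frac{205576}{33616} - 80958\right) = - 418300 \left(205576 \cdot \frac{1}{33616} - 80958\right) = - 418300 \left(\frac{25697}{4202} - 80958\right) = \left(-418300\right) \left(- \frac{340159819}{4202}\right) = \frac{71144426143850}{2101}$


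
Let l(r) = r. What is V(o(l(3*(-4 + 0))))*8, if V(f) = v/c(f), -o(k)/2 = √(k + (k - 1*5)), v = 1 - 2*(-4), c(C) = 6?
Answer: 12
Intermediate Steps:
v = 9 (v = 1 + 8 = 9)
o(k) = -2*√(-5 + 2*k) (o(k) = -2*√(k + (k - 1*5)) = -2*√(k + (k - 5)) = -2*√(k + (-5 + k)) = -2*√(-5 + 2*k))
V(f) = 3/2 (V(f) = 9/6 = 9*(⅙) = 3/2)
V(o(l(3*(-4 + 0))))*8 = (3/2)*8 = 12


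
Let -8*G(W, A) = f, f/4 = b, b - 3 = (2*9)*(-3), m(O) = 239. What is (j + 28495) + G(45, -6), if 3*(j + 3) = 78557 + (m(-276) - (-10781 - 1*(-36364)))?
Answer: 277531/6 ≈ 46255.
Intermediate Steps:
b = -51 (b = 3 + (2*9)*(-3) = 3 + 18*(-3) = 3 - 54 = -51)
f = -204 (f = 4*(-51) = -204)
G(W, A) = 51/2 (G(W, A) = -⅛*(-204) = 51/2)
j = 53204/3 (j = -3 + (78557 + (239 - (-10781 - 1*(-36364))))/3 = -3 + (78557 + (239 - (-10781 + 36364)))/3 = -3 + (78557 + (239 - 1*25583))/3 = -3 + (78557 + (239 - 25583))/3 = -3 + (78557 - 25344)/3 = -3 + (⅓)*53213 = -3 + 53213/3 = 53204/3 ≈ 17735.)
(j + 28495) + G(45, -6) = (53204/3 + 28495) + 51/2 = 138689/3 + 51/2 = 277531/6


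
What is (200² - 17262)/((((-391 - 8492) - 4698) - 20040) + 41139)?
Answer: 11369/3759 ≈ 3.0245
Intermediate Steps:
(200² - 17262)/((((-391 - 8492) - 4698) - 20040) + 41139) = (40000 - 17262)/(((-8883 - 4698) - 20040) + 41139) = 22738/((-13581 - 20040) + 41139) = 22738/(-33621 + 41139) = 22738/7518 = 22738*(1/7518) = 11369/3759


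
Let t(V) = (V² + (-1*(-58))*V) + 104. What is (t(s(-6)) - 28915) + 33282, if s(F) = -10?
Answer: 3991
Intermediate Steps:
t(V) = 104 + V² + 58*V (t(V) = (V² + 58*V) + 104 = 104 + V² + 58*V)
(t(s(-6)) - 28915) + 33282 = ((104 + (-10)² + 58*(-10)) - 28915) + 33282 = ((104 + 100 - 580) - 28915) + 33282 = (-376 - 28915) + 33282 = -29291 + 33282 = 3991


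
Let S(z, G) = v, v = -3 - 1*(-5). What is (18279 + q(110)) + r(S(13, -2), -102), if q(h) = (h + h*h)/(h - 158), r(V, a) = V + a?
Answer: 143397/8 ≈ 17925.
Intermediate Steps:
v = 2 (v = -3 + 5 = 2)
S(z, G) = 2
q(h) = (h + h²)/(-158 + h)
(18279 + q(110)) + r(S(13, -2), -102) = (18279 + 110*(1 + 110)/(-158 + 110)) + (2 - 102) = (18279 + 110*111/(-48)) - 100 = (18279 + 110*(-1/48)*111) - 100 = (18279 - 2035/8) - 100 = 144197/8 - 100 = 143397/8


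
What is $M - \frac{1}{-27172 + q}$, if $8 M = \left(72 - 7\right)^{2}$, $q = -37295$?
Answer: $\frac{272373083}{515736} \approx 528.13$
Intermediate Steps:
$M = \frac{4225}{8}$ ($M = \frac{\left(72 - 7\right)^{2}}{8} = \frac{65^{2}}{8} = \frac{1}{8} \cdot 4225 = \frac{4225}{8} \approx 528.13$)
$M - \frac{1}{-27172 + q} = \frac{4225}{8} - \frac{1}{-27172 - 37295} = \frac{4225}{8} - \frac{1}{-64467} = \frac{4225}{8} - - \frac{1}{64467} = \frac{4225}{8} + \frac{1}{64467} = \frac{272373083}{515736}$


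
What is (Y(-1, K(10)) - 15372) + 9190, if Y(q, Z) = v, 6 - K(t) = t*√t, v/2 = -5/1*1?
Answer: -6192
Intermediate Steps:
v = -10 (v = 2*(-5/1*1) = 2*(-5*1*1) = 2*(-5*1) = 2*(-5) = -10)
K(t) = 6 - t^(3/2) (K(t) = 6 - t*√t = 6 - t^(3/2))
Y(q, Z) = -10
(Y(-1, K(10)) - 15372) + 9190 = (-10 - 15372) + 9190 = -15382 + 9190 = -6192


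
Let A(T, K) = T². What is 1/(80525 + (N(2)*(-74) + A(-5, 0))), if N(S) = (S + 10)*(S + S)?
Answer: 1/76998 ≈ 1.2987e-5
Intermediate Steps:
N(S) = 2*S*(10 + S) (N(S) = (10 + S)*(2*S) = 2*S*(10 + S))
1/(80525 + (N(2)*(-74) + A(-5, 0))) = 1/(80525 + ((2*2*(10 + 2))*(-74) + (-5)²)) = 1/(80525 + ((2*2*12)*(-74) + 25)) = 1/(80525 + (48*(-74) + 25)) = 1/(80525 + (-3552 + 25)) = 1/(80525 - 3527) = 1/76998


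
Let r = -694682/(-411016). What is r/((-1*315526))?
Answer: -347341/64843117208 ≈ -5.3566e-6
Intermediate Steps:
r = 347341/205508 (r = -694682*(-1/411016) = 347341/205508 ≈ 1.6902)
r/((-1*315526)) = 347341/(205508*((-1*315526))) = (347341/205508)/(-315526) = (347341/205508)*(-1/315526) = -347341/64843117208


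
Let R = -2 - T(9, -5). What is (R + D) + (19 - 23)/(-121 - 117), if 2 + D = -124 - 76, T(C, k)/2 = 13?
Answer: -27368/119 ≈ -229.98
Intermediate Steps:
T(C, k) = 26 (T(C, k) = 2*13 = 26)
D = -202 (D = -2 + (-124 - 76) = -2 - 200 = -202)
R = -28 (R = -2 - 1*26 = -2 - 26 = -28)
(R + D) + (19 - 23)/(-121 - 117) = (-28 - 202) + (19 - 23)/(-121 - 117) = -230 - 4/(-238) = -230 - 4*(-1/238) = -230 + 2/119 = -27368/119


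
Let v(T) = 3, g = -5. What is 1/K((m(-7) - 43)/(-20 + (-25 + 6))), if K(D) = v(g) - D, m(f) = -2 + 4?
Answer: 39/76 ≈ 0.51316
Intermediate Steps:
m(f) = 2
K(D) = 3 - D
1/K((m(-7) - 43)/(-20 + (-25 + 6))) = 1/(3 - (2 - 43)/(-20 + (-25 + 6))) = 1/(3 - (-41)/(-20 - 19)) = 1/(3 - (-41)/(-39)) = 1/(3 - (-41)*(-1)/39) = 1/(3 - 1*41/39) = 1/(3 - 41/39) = 1/(76/39) = 39/76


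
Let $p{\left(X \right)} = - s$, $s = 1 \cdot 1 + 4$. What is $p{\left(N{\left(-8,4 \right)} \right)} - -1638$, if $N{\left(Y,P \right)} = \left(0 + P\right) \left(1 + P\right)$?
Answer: $1633$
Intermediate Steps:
$N{\left(Y,P \right)} = P \left(1 + P\right)$
$s = 5$ ($s = 1 + 4 = 5$)
$p{\left(X \right)} = -5$ ($p{\left(X \right)} = \left(-1\right) 5 = -5$)
$p{\left(N{\left(-8,4 \right)} \right)} - -1638 = -5 - -1638 = -5 + 1638 = 1633$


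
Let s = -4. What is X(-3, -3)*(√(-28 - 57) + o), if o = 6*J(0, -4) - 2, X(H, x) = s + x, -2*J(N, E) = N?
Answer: 14 - 7*I*√85 ≈ 14.0 - 64.537*I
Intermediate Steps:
J(N, E) = -N/2
X(H, x) = -4 + x
o = -2 (o = 6*(-½*0) - 2 = 6*0 - 2 = 0 - 2 = -2)
X(-3, -3)*(√(-28 - 57) + o) = (-4 - 3)*(√(-28 - 57) - 2) = -7*(√(-85) - 2) = -7*(I*√85 - 2) = -7*(-2 + I*√85) = 14 - 7*I*√85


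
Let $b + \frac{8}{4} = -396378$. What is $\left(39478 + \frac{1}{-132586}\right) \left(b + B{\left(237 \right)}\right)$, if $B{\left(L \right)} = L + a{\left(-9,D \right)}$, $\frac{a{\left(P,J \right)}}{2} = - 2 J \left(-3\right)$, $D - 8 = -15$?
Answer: $- \frac{2073943292606289}{132586} \approx -1.5642 \cdot 10^{10}$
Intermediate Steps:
$D = -7$ ($D = 8 - 15 = -7$)
$b = -396380$ ($b = -2 - 396378 = -396380$)
$a{\left(P,J \right)} = 12 J$ ($a{\left(P,J \right)} = 2 - 2 J \left(-3\right) = 2 \cdot 6 J = 12 J$)
$B{\left(L \right)} = -84 + L$ ($B{\left(L \right)} = L + 12 \left(-7\right) = L - 84 = -84 + L$)
$\left(39478 + \frac{1}{-132586}\right) \left(b + B{\left(237 \right)}\right) = \left(39478 + \frac{1}{-132586}\right) \left(-396380 + \left(-84 + 237\right)\right) = \left(39478 - \frac{1}{132586}\right) \left(-396380 + 153\right) = \frac{5234230107}{132586} \left(-396227\right) = - \frac{2073943292606289}{132586}$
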